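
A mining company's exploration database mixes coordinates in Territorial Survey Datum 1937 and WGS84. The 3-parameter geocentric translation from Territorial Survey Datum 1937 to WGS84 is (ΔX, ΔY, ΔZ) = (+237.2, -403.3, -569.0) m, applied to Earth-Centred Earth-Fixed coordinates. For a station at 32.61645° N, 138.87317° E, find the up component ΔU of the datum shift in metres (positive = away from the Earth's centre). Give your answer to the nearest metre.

ΔU = -681 m

The local up (radial) axis is (cos φ cos λ, cos φ sin λ, sin φ), giving ΔU = -150.495 − 223.429 − 306.698 = -680.62 m.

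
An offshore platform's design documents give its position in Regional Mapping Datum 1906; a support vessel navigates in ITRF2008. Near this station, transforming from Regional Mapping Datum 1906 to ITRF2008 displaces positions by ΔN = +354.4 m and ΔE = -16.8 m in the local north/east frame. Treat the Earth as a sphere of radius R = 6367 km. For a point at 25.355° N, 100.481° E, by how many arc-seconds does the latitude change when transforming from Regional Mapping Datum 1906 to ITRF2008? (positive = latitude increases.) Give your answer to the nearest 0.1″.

Δφ = 11.5″

On a sphere of radius R, 1 rad of latitude = R, so Δφ = ΔN / R = 354.4 / 6367000 = 5.5662e-05 rad = 11.481″.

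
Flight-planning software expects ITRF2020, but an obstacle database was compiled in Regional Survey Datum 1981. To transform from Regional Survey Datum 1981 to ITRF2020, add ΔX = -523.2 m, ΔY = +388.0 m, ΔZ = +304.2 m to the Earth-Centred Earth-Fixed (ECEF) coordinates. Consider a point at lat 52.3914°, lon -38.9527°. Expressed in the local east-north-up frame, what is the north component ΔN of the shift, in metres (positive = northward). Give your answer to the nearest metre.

ΔN = 701 m

At φ = 52.3914°, λ = -38.9527°: sin φ = 0.792198, cos φ = 0.610264, sin λ = -0.628679, cos λ = 0.777665.
ΔN = −sin φ cos λ·ΔX − sin φ sin λ·ΔY + cos φ·ΔZ = −(0.792198)(0.777665)(-523.2) − (0.792198)(-0.628679)(388.0) + (0.610264)(304.2) = 701.21 m.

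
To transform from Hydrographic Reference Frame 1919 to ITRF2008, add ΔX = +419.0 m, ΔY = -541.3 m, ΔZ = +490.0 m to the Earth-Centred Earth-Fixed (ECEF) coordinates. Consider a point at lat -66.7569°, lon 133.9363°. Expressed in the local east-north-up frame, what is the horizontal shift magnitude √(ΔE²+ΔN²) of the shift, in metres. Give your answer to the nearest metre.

438 m

At φ = -66.7569°, λ = 133.9363°: sin φ = -0.918839, cos φ = 0.394633, sin λ = 0.720112, cos λ = -0.693858.
ΔE = −sin λ·ΔX + cos λ·ΔY = −(0.720112)·(419.0) + (-0.693858)·(-541.3) = 73.86 m.
ΔN = −sin φ cos λ·ΔX − sin φ sin λ·ΔY + cos φ·ΔZ = −(-0.918839)(-0.693858)(419.0) − (-0.918839)(0.720112)(-541.3) + (0.394633)(490.0) = -431.92 m.
Horizontal magnitude = √(ΔE² + ΔN²) = √(73.86² + (-431.92)²) = 438.19 m.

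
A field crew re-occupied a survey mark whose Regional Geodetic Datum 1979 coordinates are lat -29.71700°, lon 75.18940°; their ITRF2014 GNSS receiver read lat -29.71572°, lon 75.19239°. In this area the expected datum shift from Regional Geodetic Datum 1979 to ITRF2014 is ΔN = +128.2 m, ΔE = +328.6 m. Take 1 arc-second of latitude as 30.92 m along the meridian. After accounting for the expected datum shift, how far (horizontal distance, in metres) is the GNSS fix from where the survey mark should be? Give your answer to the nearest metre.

42 m

Observed coordinate differences: Δφ = +0.00128°, Δλ = +0.00299°.
Converting to metres (1° lat = 111312 m, cos φ = 0.868484): observed ΔN = 142.5 m, observed ΔE = 289.1 m.
Subtracting the expected shift leaves a residual of 142.5 − (128.2) = 14.3 m north and 289.1 − (328.6) = -39.5 m east.
Residual distance = √(14.3² + (-39.5)²) = 42.0 m.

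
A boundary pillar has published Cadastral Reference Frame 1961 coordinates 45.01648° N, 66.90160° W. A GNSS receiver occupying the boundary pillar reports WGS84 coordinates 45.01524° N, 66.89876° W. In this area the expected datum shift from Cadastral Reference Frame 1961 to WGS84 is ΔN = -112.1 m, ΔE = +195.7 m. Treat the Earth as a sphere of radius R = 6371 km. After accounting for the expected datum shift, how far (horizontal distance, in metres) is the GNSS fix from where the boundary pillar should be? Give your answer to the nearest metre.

Observed coordinate differences: Δφ = -0.00124°, Δλ = +0.00284°.
Converting to metres (1° lat = 111195 m, cos φ = 0.706903): observed ΔN = -137.9 m, observed ΔE = 223.2 m.
Subtracting the expected shift leaves a residual of -137.9 − (-112.1) = -25.8 m north and 223.2 − (195.7) = 27.5 m east.
Residual distance = √((-25.8)² + 27.5²) = 37.7 m.

38 m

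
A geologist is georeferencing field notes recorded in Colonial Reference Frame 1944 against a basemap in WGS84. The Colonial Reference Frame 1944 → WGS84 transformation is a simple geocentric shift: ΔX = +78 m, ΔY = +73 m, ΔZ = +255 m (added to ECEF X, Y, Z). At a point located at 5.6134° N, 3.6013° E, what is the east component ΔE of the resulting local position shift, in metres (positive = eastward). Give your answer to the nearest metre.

At φ = 5.6134°, λ = 3.6013°: sin φ = 0.097816, cos φ = 0.995205, sin λ = 0.062813, cos λ = 0.998025.
ΔE = −sin λ·ΔX + cos λ·ΔY = −(0.062813)·(78) + (0.998025)·(73) = 67.96 m.

ΔE = 68 m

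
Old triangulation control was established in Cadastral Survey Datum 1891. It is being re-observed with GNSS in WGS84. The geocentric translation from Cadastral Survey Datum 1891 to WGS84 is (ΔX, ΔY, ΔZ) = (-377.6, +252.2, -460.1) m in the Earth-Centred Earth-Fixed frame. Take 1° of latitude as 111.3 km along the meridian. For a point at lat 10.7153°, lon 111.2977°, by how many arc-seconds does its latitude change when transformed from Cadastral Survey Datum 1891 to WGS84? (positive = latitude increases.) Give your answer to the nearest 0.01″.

Δφ = -16.86″

sin φ = 0.185929, cos φ = 0.982563, sin λ = 0.931706, cos λ = -0.363214.
North component: ΔN = −sin φ cos λ·ΔX − sin φ sin λ·ΔY + cos φ·ΔZ = −(0.185929)(-0.363214)(-377.6) − (0.185929)(0.931706)(252.2) + (0.982563)(-460.1) = -521.27 m.
1° of latitude spans 111300 m, so Δφ = -521.27 / 111300 × 3600 = -16.860″.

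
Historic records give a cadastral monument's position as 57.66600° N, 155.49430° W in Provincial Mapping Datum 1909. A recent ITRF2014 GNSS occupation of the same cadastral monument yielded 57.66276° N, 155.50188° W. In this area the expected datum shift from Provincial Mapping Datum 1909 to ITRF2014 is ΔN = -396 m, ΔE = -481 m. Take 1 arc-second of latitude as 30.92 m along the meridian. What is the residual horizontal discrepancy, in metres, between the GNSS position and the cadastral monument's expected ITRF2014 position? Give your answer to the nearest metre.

46 m

Observed coordinate differences: Δφ = -0.00324°, Δλ = -0.00758°.
Converting to metres (1° lat = 111312 m, cos φ = 0.534854): observed ΔN = -360.7 m, observed ΔE = -451.3 m.
Subtracting the expected shift leaves a residual of -360.7 − (-396) = 35.3 m north and -451.3 − (-481) = 29.7 m east.
Residual distance = √(35.3² + 29.7²) = 46.2 m.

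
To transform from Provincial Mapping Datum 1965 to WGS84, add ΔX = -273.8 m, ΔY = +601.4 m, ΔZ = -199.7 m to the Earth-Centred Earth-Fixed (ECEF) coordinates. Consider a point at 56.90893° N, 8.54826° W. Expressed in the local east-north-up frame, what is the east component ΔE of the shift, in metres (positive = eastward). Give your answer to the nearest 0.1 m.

At φ = 56.90893°, λ = -8.54826°: sin φ = 0.837804, cos φ = 0.545971, sin λ = -0.148642, cos λ = 0.988891.
ΔE = −sin λ·ΔX + cos λ·ΔY = −(-0.148642)·(-273.8) + (0.988891)·(601.4) = 554.02 m.

ΔE = 554.0 m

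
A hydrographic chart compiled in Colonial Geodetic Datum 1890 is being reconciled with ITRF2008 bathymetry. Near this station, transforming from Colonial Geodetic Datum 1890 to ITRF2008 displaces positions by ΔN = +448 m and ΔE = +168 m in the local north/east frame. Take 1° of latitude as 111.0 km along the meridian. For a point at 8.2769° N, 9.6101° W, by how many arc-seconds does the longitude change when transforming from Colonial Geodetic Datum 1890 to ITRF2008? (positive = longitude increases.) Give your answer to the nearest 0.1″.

Δλ = 5.5″

At latitude 8.2769°, cos φ = 0.989584.
1° of longitude at this latitude = 111.0 × cos φ = 109.84 km, so Δλ = 168.0 / 109843.8 = 0.0015294° = 5.506″.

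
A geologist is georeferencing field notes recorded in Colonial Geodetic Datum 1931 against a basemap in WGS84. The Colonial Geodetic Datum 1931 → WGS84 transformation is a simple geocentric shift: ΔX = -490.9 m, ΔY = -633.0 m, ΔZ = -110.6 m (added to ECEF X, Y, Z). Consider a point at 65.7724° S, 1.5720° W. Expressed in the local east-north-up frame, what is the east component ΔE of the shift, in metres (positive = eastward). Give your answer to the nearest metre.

At φ = -65.7724°, λ = -1.5720°: sin φ = -0.911923, cos φ = 0.410362, sin λ = -0.027433, cos λ = 0.999624.
ΔE = −sin λ·ΔX + cos λ·ΔY = −(-0.027433)·(-490.9) + (0.999624)·(-633.0) = -646.23 m.

ΔE = -646 m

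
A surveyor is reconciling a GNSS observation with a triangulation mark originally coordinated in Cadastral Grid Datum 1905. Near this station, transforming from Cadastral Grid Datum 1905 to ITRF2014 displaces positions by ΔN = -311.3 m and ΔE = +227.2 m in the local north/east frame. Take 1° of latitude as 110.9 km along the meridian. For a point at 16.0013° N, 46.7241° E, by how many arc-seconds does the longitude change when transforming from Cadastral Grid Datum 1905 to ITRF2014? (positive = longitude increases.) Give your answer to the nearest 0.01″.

Δλ = 7.67″

At latitude 16.0013°, cos φ = 0.961255.
1° of longitude at this latitude = 110.9 × cos φ = 106.60 km, so Δλ = 227.2 / 106603.2 = 0.0021313° = 7.673″.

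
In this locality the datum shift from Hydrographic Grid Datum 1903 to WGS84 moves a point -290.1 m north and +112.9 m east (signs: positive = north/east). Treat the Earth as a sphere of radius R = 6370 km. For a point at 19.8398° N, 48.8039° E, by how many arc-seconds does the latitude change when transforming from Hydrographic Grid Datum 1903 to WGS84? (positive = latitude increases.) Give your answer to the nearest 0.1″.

Δφ = -9.4″

On a sphere of radius R, 1 rad of latitude = R, so Δφ = ΔN / R = -290.1 / 6370000 = -4.5542e-05 rad = -9.394″.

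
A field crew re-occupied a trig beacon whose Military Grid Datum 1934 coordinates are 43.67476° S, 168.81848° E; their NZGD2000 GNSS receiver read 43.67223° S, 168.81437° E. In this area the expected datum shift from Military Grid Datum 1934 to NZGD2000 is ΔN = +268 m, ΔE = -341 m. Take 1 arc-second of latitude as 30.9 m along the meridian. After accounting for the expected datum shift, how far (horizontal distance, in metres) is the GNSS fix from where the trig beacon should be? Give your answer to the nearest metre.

17 m

Observed coordinate differences: Δφ = +0.00253°, Δλ = -0.00411°.
Converting to metres (1° lat = 111240 m, cos φ = 0.723271): observed ΔN = 281.4 m, observed ΔE = -330.7 m.
Subtracting the expected shift leaves a residual of 281.4 − (268) = 13.4 m north and -330.7 − (-341) = 10.3 m east.
Residual distance = √(13.4² + 10.3²) = 16.9 m.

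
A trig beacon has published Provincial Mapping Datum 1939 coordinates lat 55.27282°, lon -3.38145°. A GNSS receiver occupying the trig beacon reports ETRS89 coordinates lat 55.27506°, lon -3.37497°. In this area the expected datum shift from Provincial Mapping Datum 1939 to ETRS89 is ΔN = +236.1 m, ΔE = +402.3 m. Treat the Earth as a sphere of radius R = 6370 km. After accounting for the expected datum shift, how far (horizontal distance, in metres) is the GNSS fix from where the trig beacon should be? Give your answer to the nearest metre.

Observed coordinate differences: Δφ = +0.00224°, Δλ = +0.00648°.
Converting to metres (1° lat = 111177 m, cos φ = 0.569669): observed ΔN = 249.0 m, observed ΔE = 410.4 m.
Subtracting the expected shift leaves a residual of 249.0 − (236.1) = 12.9 m north and 410.4 − (402.3) = 8.1 m east.
Residual distance = √(12.9² + 8.1²) = 15.3 m.

15 m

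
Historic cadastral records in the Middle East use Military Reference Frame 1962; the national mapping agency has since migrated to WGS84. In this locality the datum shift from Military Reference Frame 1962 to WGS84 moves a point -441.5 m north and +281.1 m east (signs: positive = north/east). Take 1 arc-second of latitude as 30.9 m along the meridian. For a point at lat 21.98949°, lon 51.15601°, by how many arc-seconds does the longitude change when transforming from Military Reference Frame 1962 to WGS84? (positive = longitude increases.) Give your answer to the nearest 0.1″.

At latitude 21.98949°, cos φ = 0.927253.
1″ of longitude at this latitude = 30.90 × cos φ = 28.6521 m, so Δλ = 281.1 / 28.6521 = 9.811″.

Δλ = 9.8″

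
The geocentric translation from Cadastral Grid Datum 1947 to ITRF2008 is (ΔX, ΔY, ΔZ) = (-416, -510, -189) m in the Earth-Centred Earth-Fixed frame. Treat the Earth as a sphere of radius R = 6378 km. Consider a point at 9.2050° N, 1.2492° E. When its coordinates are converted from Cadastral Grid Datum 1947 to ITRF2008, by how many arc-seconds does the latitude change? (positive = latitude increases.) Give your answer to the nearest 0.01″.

Δφ = -3.82″

sin φ = 0.159967, cos φ = 0.987122, sin λ = 0.021801, cos λ = 0.999762.
North component: ΔN = −sin φ cos λ·ΔX − sin φ sin λ·ΔY + cos φ·ΔZ = −(0.159967)(0.999762)(-416) − (0.159967)(0.021801)(-510) + (0.987122)(-189) = -118.26 m.
1° of latitude spans πR/180 = 111317 m, so Δφ = -118.26 / 111317 × 3600 = -3.824″.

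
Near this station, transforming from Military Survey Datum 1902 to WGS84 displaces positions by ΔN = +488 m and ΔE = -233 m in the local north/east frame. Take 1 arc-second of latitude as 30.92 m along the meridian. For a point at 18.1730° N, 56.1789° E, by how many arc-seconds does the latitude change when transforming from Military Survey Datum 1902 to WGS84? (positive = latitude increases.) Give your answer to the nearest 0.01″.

1″ of latitude = 30.92 m, so Δφ = 488.0 / 30.92 = 15.783″.

Δφ = 15.78″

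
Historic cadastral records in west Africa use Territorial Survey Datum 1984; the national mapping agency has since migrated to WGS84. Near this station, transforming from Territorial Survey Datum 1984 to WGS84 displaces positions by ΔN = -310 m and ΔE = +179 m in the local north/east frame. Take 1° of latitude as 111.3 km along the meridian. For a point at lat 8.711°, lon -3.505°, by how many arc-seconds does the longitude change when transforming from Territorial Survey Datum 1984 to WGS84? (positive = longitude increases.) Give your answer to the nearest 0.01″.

At latitude 8.711°, cos φ = 0.988465.
1° of longitude at this latitude = 111.3 × cos φ = 110.02 km, so Δλ = 179.0 / 110016.1 = 0.0016270° = 5.857″.

Δλ = 5.86″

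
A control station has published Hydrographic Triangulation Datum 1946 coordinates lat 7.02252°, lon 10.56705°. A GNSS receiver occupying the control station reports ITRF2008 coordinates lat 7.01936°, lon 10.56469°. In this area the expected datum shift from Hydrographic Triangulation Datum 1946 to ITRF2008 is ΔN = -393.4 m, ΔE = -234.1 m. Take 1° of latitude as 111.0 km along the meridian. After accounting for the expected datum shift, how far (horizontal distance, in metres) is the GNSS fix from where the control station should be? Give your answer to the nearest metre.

50 m

Observed coordinate differences: Δφ = -0.00316°, Δλ = -0.00236°.
Converting to metres (1° lat = 111000 m, cos φ = 0.992498): observed ΔN = -350.8 m, observed ΔE = -260.0 m.
Subtracting the expected shift leaves a residual of -350.8 − (-393.4) = 42.6 m north and -260.0 − (-234.1) = -25.9 m east.
Residual distance = √(42.6² + (-25.9)²) = 49.9 m.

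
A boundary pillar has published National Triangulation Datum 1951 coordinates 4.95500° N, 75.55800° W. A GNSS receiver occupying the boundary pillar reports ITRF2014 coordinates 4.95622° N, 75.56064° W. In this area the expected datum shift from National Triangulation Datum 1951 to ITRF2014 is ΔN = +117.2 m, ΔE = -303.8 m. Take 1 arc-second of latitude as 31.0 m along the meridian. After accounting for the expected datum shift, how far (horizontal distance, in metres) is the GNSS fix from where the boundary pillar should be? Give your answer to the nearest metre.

Observed coordinate differences: Δφ = +0.00122°, Δλ = -0.00264°.
Converting to metres (1° lat = 111600 m, cos φ = 0.996263): observed ΔN = 136.2 m, observed ΔE = -293.5 m.
Subtracting the expected shift leaves a residual of 136.2 − (117.2) = 19.0 m north and -293.5 − (-303.8) = 10.3 m east.
Residual distance = √(19.0² + 10.3²) = 21.6 m.

22 m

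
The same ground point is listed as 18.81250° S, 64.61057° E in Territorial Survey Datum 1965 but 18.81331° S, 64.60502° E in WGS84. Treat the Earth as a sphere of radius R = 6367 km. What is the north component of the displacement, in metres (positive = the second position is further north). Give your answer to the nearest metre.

ΔN = -90 m

Δφ = -18.81331° − -18.81250° = -0.00081°; Δλ = 64.60502° − 64.61057° = -0.00555°.
1° along a meridian = πR/180 = 111125 m.
ΔN = Δφ × 111125 = -90.0 m; ΔE = Δλ × 111125 × cos(-18.81250°) = -0.00555 × 111125 × 0.946579 = -583.8 m.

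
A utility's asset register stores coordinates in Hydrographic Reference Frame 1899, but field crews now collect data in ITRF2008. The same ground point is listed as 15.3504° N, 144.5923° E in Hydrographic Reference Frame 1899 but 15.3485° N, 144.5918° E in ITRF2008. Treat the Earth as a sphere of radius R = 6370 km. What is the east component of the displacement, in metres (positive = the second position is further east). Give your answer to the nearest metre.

ΔE = -54 m

Δφ = 15.3485° − 15.3504° = -0.0019°; Δλ = 144.5918° − 144.5923° = -0.0005°.
1° along a meridian = πR/180 = 111177 m.
ΔN = Δφ × 111177 = -211.2 m; ΔE = Δλ × 111177 × cos(15.3504°) = -0.0005 × 111177 × 0.964325 = -53.6 m.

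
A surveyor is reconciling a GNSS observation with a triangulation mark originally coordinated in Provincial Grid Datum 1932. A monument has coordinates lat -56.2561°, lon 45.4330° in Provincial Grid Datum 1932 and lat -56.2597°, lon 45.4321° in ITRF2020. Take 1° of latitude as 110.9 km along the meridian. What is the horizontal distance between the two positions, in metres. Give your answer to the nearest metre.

403 m

Δφ = -56.2597° − -56.2561° = -0.0036°; Δλ = 45.4321° − 45.4330° = -0.0009°.
ΔN = Δφ × 110900 = -399.2 m; ΔE = Δλ × 110900 × cos(-56.2561°) = -0.0009 × 110900 × 0.555482 = -55.4 m.
Distance = √(ΔE² + ΔN²) = √((-55.4)² + (-399.2)²) = 403.1 m.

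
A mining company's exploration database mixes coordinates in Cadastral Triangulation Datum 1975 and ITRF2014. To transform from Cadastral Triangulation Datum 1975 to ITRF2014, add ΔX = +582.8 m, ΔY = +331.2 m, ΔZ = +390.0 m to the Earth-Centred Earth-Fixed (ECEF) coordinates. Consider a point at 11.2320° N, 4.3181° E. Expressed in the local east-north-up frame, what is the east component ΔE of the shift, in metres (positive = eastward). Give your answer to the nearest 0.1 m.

At φ = 11.2320°, λ = 4.3181°: sin φ = 0.194782, cos φ = 0.980847, sin λ = 0.075294, cos λ = 0.997161.
ΔE = −sin λ·ΔX + cos λ·ΔY = −(0.075294)·(582.8) + (0.997161)·(331.2) = 286.38 m.

ΔE = 286.4 m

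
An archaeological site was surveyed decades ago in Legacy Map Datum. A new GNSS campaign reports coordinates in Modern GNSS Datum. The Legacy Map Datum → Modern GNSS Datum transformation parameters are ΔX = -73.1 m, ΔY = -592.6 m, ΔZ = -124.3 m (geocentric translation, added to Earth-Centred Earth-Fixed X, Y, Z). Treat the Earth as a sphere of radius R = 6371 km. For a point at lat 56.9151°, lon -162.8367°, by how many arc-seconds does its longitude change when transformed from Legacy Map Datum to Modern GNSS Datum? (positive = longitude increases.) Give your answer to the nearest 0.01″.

sin φ = 0.837863, cos φ = 0.545881, sin λ = -0.295096, cos λ = -0.955468.
East component: ΔE = −sin λ·ΔX + cos λ·ΔY = −(-0.295096)(-73.1) + (-0.955468)(-592.6) = 544.64 m.
1° of latitude spans πR/180 = 111195 m; at latitude φ, 1° of longitude spans that × cos φ = 60699.2 m, so Δλ = 544.64 / 60699.2 × 3600 = 32.302″.

Δλ = 32.30″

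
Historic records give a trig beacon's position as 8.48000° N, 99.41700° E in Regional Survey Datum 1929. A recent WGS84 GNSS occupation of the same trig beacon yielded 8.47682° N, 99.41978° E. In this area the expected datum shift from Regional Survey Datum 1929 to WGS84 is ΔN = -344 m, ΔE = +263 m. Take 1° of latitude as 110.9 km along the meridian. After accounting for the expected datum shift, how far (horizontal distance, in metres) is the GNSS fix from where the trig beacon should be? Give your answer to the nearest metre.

43 m

Observed coordinate differences: Δφ = -0.00318°, Δλ = +0.00278°.
Converting to metres (1° lat = 110900 m, cos φ = 0.989067): observed ΔN = -352.7 m, observed ΔE = 304.9 m.
Subtracting the expected shift leaves a residual of -352.7 − (-344) = -8.7 m north and 304.9 − (263) = 41.9 m east.
Residual distance = √((-8.7)² + 41.9²) = 42.8 m.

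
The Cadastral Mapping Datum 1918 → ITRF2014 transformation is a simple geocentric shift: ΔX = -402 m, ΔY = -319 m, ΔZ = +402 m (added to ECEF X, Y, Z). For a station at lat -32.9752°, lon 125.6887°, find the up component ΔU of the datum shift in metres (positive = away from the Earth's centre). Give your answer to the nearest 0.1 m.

At φ = -32.9752°, λ = 125.6887°: sin φ = -0.544276, cos φ = 0.838906, sin λ = 0.812199, cos λ = -0.583381.
ΔU = cos φ cos λ·ΔX + cos φ sin λ·ΔY + sin φ·ΔZ = (0.838906)(-0.583381)(-402) + (0.838906)(0.812199)(-319) + (-0.544276)(402) = -239.41 m.

ΔU = -239.4 m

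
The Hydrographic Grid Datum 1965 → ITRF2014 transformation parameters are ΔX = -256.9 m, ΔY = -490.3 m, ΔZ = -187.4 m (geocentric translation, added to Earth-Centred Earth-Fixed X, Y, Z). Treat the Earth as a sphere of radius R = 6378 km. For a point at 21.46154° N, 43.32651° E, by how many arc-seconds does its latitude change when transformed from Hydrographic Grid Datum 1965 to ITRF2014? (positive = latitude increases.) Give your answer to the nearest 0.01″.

sin φ = 0.365877, cos φ = 0.930663, sin λ = 0.686155, cos λ = 0.727455.
North component: ΔN = −sin φ cos λ·ΔX − sin φ sin λ·ΔY + cos φ·ΔZ = −(0.365877)(0.727455)(-256.9) − (0.365877)(0.686155)(-490.3) + (0.930663)(-187.4) = 17.06 m.
1° of latitude spans πR/180 = 111317 m, so Δφ = 17.06 / 111317 × 3600 = 0.552″.

Δφ = 0.55″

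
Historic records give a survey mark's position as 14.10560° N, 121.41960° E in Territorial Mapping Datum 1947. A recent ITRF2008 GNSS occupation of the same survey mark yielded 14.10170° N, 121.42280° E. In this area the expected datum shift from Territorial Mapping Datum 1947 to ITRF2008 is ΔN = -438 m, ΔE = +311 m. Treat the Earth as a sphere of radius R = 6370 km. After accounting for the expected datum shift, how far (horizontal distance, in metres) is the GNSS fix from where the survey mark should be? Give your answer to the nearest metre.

34 m

Observed coordinate differences: Δφ = -0.00390°, Δλ = +0.00320°.
Converting to metres (1° lat = 111177 m, cos φ = 0.969848): observed ΔN = -433.6 m, observed ΔE = 345.0 m.
Subtracting the expected shift leaves a residual of -433.6 − (-438) = 4.4 m north and 345.0 − (311) = 34.0 m east.
Residual distance = √(4.4² + 34.0²) = 34.3 m.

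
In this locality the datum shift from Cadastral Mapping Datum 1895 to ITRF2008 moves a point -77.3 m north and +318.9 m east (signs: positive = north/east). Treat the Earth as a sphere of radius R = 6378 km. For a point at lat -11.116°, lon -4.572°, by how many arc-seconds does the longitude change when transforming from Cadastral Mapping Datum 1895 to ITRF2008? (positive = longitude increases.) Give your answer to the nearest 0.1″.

Δλ = 10.5″

At latitude -11.116°, cos φ = 0.981239.
One radian of longitude at latitude φ spans R cos φ, so Δλ = ΔE / (R cos φ) = 318.9 / (6378000 × 0.981239) = 5.0956e-05 rad = 10.510″.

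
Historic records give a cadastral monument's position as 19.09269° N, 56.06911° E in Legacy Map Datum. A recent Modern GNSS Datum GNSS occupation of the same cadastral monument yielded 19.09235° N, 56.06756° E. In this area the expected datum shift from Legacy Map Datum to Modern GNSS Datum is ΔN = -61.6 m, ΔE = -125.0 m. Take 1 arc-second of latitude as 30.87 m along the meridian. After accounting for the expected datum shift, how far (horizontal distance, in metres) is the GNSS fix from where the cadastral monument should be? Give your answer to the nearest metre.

Observed coordinate differences: Δφ = -0.00034°, Δλ = -0.00155°.
Converting to metres (1° lat = 111132 m, cos φ = 0.944991): observed ΔN = -37.8 m, observed ΔE = -162.8 m.
Subtracting the expected shift leaves a residual of -37.8 − (-61.6) = 23.8 m north and -162.8 − (-125.0) = -37.8 m east.
Residual distance = √(23.8² + (-37.8)²) = 44.7 m.

45 m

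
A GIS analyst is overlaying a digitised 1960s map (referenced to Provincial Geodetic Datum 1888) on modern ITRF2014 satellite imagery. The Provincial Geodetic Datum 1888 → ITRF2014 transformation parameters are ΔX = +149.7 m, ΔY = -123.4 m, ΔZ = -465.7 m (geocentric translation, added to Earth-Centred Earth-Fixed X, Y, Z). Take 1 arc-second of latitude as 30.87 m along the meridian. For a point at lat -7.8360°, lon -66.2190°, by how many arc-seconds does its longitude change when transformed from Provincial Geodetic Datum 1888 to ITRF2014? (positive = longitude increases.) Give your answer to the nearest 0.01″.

Δλ = 2.85″

sin φ = -0.136338, cos φ = 0.990662, sin λ = -0.915093, cos λ = 0.403242.
East component: ΔE = −sin λ·ΔX + cos λ·ΔY = −(-0.915093)(149.7) + (0.403242)(-123.4) = 87.23 m.
1° of latitude spans 3600 × 30.87 = 111132 m; at latitude φ, 1° of longitude spans that × cos φ = 110094.3 m, so Δλ = 87.23 / 110094.3 × 3600 = 2.852″.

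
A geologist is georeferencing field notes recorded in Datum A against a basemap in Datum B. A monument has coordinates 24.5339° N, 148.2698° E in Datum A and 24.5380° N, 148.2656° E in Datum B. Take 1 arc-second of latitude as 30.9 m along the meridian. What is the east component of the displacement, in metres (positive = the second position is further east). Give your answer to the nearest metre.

Δφ = 24.5380° − 24.5339° = +0.0041°; Δλ = 148.2656° − 148.2698° = -0.0042°.
1° of latitude = 3600 × 30.90 = 111240 m.
ΔN = Δφ × 111240 = 456.1 m; ΔE = Δλ × 111240 × cos(24.5339°) = -0.0042 × 111240 × 0.909716 = -425.0 m.

ΔE = -425 m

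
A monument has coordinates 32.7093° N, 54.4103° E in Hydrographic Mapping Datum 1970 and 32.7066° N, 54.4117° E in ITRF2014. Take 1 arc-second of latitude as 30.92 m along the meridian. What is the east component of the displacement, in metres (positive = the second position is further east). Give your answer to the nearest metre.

ΔE = 131 m

Δφ = 32.7066° − 32.7093° = -0.0027°; Δλ = 54.4117° − 54.4103° = +0.0014°.
1° of latitude = 3600 × 30.92 = 111312 m.
ΔN = Δφ × 111312 = -300.5 m; ΔE = Δλ × 111312 × cos(32.7093°) = +0.0014 × 111312 × 0.841423 = 131.1 m.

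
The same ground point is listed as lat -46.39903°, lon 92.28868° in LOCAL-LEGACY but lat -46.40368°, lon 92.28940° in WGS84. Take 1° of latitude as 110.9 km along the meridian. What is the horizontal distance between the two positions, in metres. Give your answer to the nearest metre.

519 m

Δφ = -46.40368° − -46.39903° = -0.00465°; Δλ = 92.28940° − 92.28868° = +0.00072°.
ΔN = Δφ × 110900 = -515.7 m; ΔE = Δλ × 110900 × cos(-46.39903°) = +0.00072 × 110900 × 0.689632 = 55.1 m.
Distance = √(ΔE² + ΔN²) = √(55.1² + (-515.7)²) = 518.6 m.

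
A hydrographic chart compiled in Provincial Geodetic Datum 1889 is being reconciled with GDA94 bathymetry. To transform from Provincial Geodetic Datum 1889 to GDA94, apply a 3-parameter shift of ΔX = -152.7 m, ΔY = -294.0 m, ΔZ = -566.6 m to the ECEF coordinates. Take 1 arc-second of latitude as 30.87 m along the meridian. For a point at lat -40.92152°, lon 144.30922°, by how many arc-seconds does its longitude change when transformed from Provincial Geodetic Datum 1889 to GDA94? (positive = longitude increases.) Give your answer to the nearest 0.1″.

Δλ = 14.1″

sin φ = -0.655025, cos φ = 0.755607, sin λ = 0.583411, cos λ = -0.812177.
East component: ΔE = −sin λ·ΔX + cos λ·ΔY = −(0.583411)(-152.7) + (-0.812177)(-294.0) = 327.87 m.
1° of latitude spans 3600 × 30.87 = 111132 m; at latitude φ, 1° of longitude spans that × cos φ = 83972.2 m, so Δλ = 327.87 / 83972.2 × 3600 = 14.056″.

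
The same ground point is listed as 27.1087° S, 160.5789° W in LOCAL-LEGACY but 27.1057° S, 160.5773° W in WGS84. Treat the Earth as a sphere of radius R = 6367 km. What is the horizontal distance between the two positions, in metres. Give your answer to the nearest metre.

369 m

Δφ = -27.1057° − -27.1087° = +0.0030°; Δλ = -160.5773° − -160.5789° = +0.0016°.
1° along a meridian = πR/180 = 111125 m.
ΔN = Δφ × 111125 = 333.4 m; ΔE = Δλ × 111125 × cos(-27.1087°) = +0.0016 × 111125 × 0.890144 = 158.3 m.
Distance = √(ΔE² + ΔN²) = √(158.3² + 333.4²) = 369.0 m.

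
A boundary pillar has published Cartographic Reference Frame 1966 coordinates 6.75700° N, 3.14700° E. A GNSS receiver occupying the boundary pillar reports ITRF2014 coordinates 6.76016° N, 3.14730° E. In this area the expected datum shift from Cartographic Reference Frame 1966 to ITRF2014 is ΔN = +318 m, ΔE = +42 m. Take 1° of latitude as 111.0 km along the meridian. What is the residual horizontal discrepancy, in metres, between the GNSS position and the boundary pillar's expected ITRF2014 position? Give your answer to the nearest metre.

Observed coordinate differences: Δφ = +0.00316°, Δλ = +0.00030°.
Converting to metres (1° lat = 111000 m, cos φ = 0.993054): observed ΔN = 350.8 m, observed ΔE = 33.1 m.
Subtracting the expected shift leaves a residual of 350.8 − (318) = 32.8 m north and 33.1 − (42) = -8.9 m east.
Residual distance = √(32.8² + (-8.9)²) = 34.0 m.

34 m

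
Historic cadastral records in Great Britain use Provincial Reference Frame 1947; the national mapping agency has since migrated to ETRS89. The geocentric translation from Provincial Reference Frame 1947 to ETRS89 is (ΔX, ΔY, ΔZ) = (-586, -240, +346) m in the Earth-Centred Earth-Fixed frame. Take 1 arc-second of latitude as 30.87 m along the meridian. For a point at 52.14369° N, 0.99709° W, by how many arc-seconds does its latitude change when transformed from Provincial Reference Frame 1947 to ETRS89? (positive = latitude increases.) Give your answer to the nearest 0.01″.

Δφ = 21.76″

sin φ = 0.789552, cos φ = 0.613683, sin λ = -0.017402, cos λ = 0.999849.
North component: ΔN = −sin φ cos λ·ΔX − sin φ sin λ·ΔY + cos φ·ΔZ = −(0.789552)(0.999849)(-586) − (0.789552)(-0.017402)(-240) + (0.613683)(346) = 671.64 m.
1° of latitude spans 3600 × 30.87 = 111132 m, so Δφ = 671.64 / 111132 × 3600 = 21.757″.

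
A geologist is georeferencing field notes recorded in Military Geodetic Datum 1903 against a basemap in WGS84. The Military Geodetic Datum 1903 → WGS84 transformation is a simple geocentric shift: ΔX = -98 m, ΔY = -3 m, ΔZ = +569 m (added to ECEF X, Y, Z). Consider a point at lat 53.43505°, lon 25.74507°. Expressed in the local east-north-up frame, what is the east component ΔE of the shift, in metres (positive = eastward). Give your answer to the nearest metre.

ΔE = 40 m

At φ = 53.43505°, λ = 25.74507°: sin φ = 0.803182, cos φ = 0.595734, sin λ = 0.434368, cos λ = 0.900736.
ΔE = −sin λ·ΔX + cos λ·ΔY = −(0.434368)·(-98) + (0.900736)·(-3) = 39.87 m.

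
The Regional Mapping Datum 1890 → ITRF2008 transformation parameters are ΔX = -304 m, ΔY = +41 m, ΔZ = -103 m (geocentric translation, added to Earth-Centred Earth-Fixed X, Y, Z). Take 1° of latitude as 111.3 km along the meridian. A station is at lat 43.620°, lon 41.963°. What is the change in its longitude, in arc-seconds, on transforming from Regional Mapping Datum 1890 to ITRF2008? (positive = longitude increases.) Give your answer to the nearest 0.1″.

sin φ = 0.689872, cos φ = 0.723931, sin λ = 0.668651, cos λ = 0.743577.
East component: ΔE = −sin λ·ΔX + cos λ·ΔY = −(0.668651)(-304) + (0.743577)(41) = 233.76 m.
1° of latitude spans 111300 m; at latitude φ, 1° of longitude spans that × cos φ = 80573.5 m, so Δλ = 233.76 / 80573.5 × 3600 = 10.444″.

Δλ = 10.4″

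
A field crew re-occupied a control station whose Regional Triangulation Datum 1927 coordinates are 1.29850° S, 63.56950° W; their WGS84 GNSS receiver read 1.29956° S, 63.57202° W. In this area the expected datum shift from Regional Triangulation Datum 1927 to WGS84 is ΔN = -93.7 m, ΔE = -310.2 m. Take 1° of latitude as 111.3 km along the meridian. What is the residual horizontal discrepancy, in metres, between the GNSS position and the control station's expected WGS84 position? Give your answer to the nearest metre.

38 m

Observed coordinate differences: Δφ = -0.00106°, Δλ = -0.00252°.
Converting to metres (1° lat = 111300 m, cos φ = 0.999743): observed ΔN = -118.0 m, observed ΔE = -280.4 m.
Subtracting the expected shift leaves a residual of -118.0 − (-93.7) = -24.3 m north and -280.4 − (-310.2) = 29.8 m east.
Residual distance = √((-24.3)² + 29.8²) = 38.4 m.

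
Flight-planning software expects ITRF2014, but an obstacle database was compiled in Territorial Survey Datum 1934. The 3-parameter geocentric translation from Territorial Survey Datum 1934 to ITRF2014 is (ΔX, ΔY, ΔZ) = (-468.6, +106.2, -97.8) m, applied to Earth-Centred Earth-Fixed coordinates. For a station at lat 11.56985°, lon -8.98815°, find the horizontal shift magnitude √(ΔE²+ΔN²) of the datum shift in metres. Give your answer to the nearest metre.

32 m

The local east axis at (φ, λ) is (−sin λ, cos λ, 0), so ΔE = −sin(-8.98815°)·(-468.6) + cos(-8.98815°)·106.2 = 31.69 m.
The local north axis is (−sin φ cos λ, −sin φ sin λ, cos φ), giving ΔN = 92.829 + 3.328 − 95.813 = 0.34 m.
Horizontal magnitude = √(ΔE² + ΔN²) = √(31.69² + 0.34²) = 31.69 m.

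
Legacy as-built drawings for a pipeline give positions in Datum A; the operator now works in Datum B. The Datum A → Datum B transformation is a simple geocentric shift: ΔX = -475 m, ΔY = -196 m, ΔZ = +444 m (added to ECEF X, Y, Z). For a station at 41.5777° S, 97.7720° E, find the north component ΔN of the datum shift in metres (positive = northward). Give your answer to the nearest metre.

At φ = -41.5777°, λ = 97.7720°: sin φ = -0.663635, cos φ = 0.748056, sin λ = 0.990814, cos λ = -0.135231.
ΔN = −sin φ cos λ·ΔX − sin φ sin λ·ΔY + cos φ·ΔZ = −(-0.663635)(-0.135231)(-475) − (-0.663635)(0.990814)(-196) + (0.748056)(444) = 245.89 m.

ΔN = 246 m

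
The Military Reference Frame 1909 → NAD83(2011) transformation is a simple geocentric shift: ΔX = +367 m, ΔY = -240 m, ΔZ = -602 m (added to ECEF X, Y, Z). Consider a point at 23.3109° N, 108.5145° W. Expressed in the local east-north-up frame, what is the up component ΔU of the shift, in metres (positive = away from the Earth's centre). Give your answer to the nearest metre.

At φ = 23.3109°, λ = -108.5145°: sin φ = 0.395720, cos φ = 0.918371, sin λ = -0.948243, cos λ = -0.317545.
ΔU = cos φ cos λ·ΔX + cos φ sin λ·ΔY + sin φ·ΔZ = (0.918371)(-0.317545)(367) + (0.918371)(-0.948243)(-240) + (0.395720)(-602) = -136.25 m.

ΔU = -136 m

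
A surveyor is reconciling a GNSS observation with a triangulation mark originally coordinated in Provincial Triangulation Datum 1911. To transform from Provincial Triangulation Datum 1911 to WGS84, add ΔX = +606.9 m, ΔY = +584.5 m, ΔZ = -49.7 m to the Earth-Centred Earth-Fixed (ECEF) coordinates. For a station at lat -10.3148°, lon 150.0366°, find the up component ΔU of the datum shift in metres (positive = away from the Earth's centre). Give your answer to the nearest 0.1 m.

At φ = -10.3148°, λ = 150.0366°: sin φ = -0.179056, cos φ = 0.983839, sin λ = 0.499447, cos λ = -0.866345.
ΔU = cos φ cos λ·ΔX + cos φ sin λ·ΔY + sin φ·ΔZ = (0.983839)(-0.866345)(606.9) + (0.983839)(0.499447)(584.5) + (-0.179056)(-49.7) = -221.18 m.

ΔU = -221.2 m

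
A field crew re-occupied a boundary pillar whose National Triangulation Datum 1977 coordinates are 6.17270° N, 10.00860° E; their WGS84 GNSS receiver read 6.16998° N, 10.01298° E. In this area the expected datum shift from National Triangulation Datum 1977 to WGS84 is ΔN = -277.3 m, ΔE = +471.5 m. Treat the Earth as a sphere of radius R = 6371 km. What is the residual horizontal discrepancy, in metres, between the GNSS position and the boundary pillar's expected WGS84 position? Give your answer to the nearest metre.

28 m

Observed coordinate differences: Δφ = -0.00272°, Δλ = +0.00438°.
Converting to metres (1° lat = 111195 m, cos φ = 0.994202): observed ΔN = -302.5 m, observed ΔE = 484.2 m.
Subtracting the expected shift leaves a residual of -302.5 − (-277.3) = -25.2 m north and 484.2 − (471.5) = 12.7 m east.
Residual distance = √((-25.2)² + 12.7²) = 28.2 m.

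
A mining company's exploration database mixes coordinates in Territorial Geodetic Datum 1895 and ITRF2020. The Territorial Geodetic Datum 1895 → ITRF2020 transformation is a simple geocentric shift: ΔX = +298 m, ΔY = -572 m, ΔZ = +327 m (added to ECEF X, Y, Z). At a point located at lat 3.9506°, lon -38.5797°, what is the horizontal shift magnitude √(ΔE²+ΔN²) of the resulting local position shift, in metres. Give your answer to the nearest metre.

At φ = 3.9506°, λ = -38.5797°: sin φ = 0.068896, cos φ = 0.997624, sin λ = -0.623603, cos λ = 0.781741.
ΔE = −sin λ·ΔX + cos λ·ΔY = −(-0.623603)·(298) + (0.781741)·(-572) = -261.32 m.
ΔN = −sin φ cos λ·ΔX − sin φ sin λ·ΔY + cos φ·ΔZ = −(0.068896)(0.781741)(298) − (0.068896)(-0.623603)(-572) + (0.997624)(327) = 285.60 m.
Horizontal magnitude = √(ΔE² + ΔN²) = √((-261.32)² + 285.60²) = 387.11 m.

387 m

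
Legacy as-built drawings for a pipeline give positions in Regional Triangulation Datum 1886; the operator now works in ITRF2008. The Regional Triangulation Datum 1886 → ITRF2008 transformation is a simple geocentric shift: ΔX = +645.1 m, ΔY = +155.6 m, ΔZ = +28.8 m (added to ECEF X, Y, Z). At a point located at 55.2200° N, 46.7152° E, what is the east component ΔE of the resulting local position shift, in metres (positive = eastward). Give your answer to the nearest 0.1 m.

ΔE = -362.9 m

The local east axis at (φ, λ) is (−sin λ, cos λ, 0), so ΔE = −sin(46.7152°)·645.1 + cos(46.7152°)·155.6 = -362.92 m.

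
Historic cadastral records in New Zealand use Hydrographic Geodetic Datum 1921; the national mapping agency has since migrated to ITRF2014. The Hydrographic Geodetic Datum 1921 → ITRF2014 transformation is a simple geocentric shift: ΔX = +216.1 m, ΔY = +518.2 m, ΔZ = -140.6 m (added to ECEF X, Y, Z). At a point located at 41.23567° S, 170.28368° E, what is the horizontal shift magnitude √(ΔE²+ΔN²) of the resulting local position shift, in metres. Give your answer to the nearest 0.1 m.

578.8 m

At φ = -41.23567°, λ = 170.28368°: sin φ = -0.659158, cos φ = 0.752005, sin λ = 0.168770, cos λ = -0.985655.
ΔE = −sin λ·ΔX + cos λ·ΔY = −(0.168770)·(216.1) + (-0.985655)·(518.2) = -547.24 m.
ΔN = −sin φ cos λ·ΔX − sin φ sin λ·ΔY + cos φ·ΔZ = −(-0.659158)(-0.985655)(216.1) − (-0.659158)(0.168770)(518.2) + (0.752005)(-140.6) = -188.48 m.
Horizontal magnitude = √(ΔE² + ΔN²) = √((-547.24)² + (-188.48)²) = 578.79 m.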